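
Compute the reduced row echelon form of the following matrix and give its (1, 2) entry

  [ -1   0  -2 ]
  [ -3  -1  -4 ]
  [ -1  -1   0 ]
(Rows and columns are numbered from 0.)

R1 := -1·R1
  [  1   0   2 ]
  [ -3  -1  -4 ]
  [ -1  -1   0 ]
R2 := R2 + 3·R1
  [  1   0  2 ]
  [  0  -1  2 ]
  [ -1  -1  0 ]
R3 := R3 + R1
  [ 1   0  2 ]
  [ 0  -1  2 ]
  [ 0  -1  2 ]
R2 := -1·R2
  [ 1   0   2 ]
  [ 0   1  -2 ]
  [ 0  -1   2 ]
R3 := R3 + R2
  [ 1  0   2 ]
  [ 0  1  -2 ]
  [ 0  0   0 ]

-2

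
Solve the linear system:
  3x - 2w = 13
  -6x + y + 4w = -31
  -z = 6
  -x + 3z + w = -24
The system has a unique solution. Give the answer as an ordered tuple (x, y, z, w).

(1, -5, -6, -5)

Form the augmented matrix and row-reduce:
  [  3  0   0  -2  |   13 ]
  [ -6  1   0   4  |  -31 ]
  [  0  0  -1   0  |    6 ]
  [ -1  0   3   1  |  -24 ]
ρ1 -> 1/3·ρ1
  [  1  0   0  -2/3  |  13/3 ]
  [ -6  1   0     4  |   -31 ]
  [  0  0  -1     0  |     6 ]
  [ -1  0   3     1  |   -24 ]
ρ2 -> ρ2 + 6·ρ1
  [  1  0   0  -2/3  |  13/3 ]
  [  0  1   0     0  |    -5 ]
  [  0  0  -1     0  |     6 ]
  [ -1  0   3     1  |   -24 ]
ρ4 -> ρ4 + ρ1
  [ 1  0   0  -2/3  |   13/3 ]
  [ 0  1   0     0  |     -5 ]
  [ 0  0  -1     0  |      6 ]
  [ 0  0   3   1/3  |  -59/3 ]
ρ3 -> -1·ρ3
  [ 1  0  0  -2/3  |   13/3 ]
  [ 0  1  0     0  |     -5 ]
  [ 0  0  1     0  |     -6 ]
  [ 0  0  3   1/3  |  -59/3 ]
ρ4 -> ρ4 − 3·ρ3
  [ 1  0  0  -2/3  |  13/3 ]
  [ 0  1  0     0  |    -5 ]
  [ 0  0  1     0  |    -6 ]
  [ 0  0  0   1/3  |  -5/3 ]
ρ4 -> 3·ρ4
  [ 1  0  0  -2/3  |  13/3 ]
  [ 0  1  0     0  |    -5 ]
  [ 0  0  1     0  |    -6 ]
  [ 0  0  0     1  |    -5 ]
ρ1 -> ρ1 + 2/3·ρ4
  [ 1  0  0  0  |   1 ]
  [ 0  1  0  0  |  -5 ]
  [ 0  0  1  0  |  -6 ]
  [ 0  0  0  1  |  -5 ]
Reading off the last column: x = 1, y = -5, z = -6, w = -5.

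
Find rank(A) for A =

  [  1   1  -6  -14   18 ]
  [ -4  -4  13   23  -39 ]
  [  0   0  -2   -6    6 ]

rank = 2

Add 4 times r1 to r2.
  [ 1  1   -6  -14  18 ]
  [ 0  0  -11  -33  33 ]
  [ 0  0   -2   -6   6 ]
Multiply r2 by -1/11.
  [ 1  1  -6  -14  18 ]
  [ 0  0   1    3  -3 ]
  [ 0  0  -2   -6   6 ]
Add 2 times r2 to r3.
  [ 1  1  -6  -14  18 ]
  [ 0  0   1    3  -3 ]
  [ 0  0   0    0   0 ]
Add 6 times r2 to r1.
  [ 1  1  0  4   0 ]
  [ 0  0  1  3  -3 ]
  [ 0  0  0  0   0 ]
The reduced form has 2 nonzero rows.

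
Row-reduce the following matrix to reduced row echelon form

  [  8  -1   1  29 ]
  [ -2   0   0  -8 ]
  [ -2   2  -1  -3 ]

[[1, 0, 0, 4], [0, 1, 0, 2], [0, 0, 1, -1]]

ρ1 → 1/8·ρ1
  [  1  -1/8  1/8  29/8 ]
  [ -2     0    0    -8 ]
  [ -2     2   -1    -3 ]
ρ2 → ρ2 + 2·ρ1
  [  1  -1/8  1/8  29/8 ]
  [  0  -1/4  1/4  -3/4 ]
  [ -2     2   -1    -3 ]
ρ3 → ρ3 + 2·ρ1
  [ 1  -1/8   1/8  29/8 ]
  [ 0  -1/4   1/4  -3/4 ]
  [ 0   7/4  -3/4  17/4 ]
ρ2 → -4·ρ2
  [ 1  -1/8   1/8  29/8 ]
  [ 0     1    -1     3 ]
  [ 0   7/4  -3/4  17/4 ]
ρ3 → ρ3 − 7/4·ρ2
  [ 1  -1/8  1/8  29/8 ]
  [ 0     1   -1     3 ]
  [ 0     0    1    -1 ]
ρ2 → ρ2 + ρ3
  [ 1  -1/8  1/8  29/8 ]
  [ 0     1    0     2 ]
  [ 0     0    1    -1 ]
ρ1 → ρ1 − 1/8·ρ3
  [ 1  -1/8  0  15/4 ]
  [ 0     1  0     2 ]
  [ 0     0  1    -1 ]
ρ1 → ρ1 + 1/8·ρ2
  [ 1  0  0   4 ]
  [ 0  1  0   2 ]
  [ 0  0  1  -1 ]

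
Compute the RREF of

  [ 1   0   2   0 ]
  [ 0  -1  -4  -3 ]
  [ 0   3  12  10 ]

R2 -> -1·R2
  [ 1  0   2   0 ]
  [ 0  1   4   3 ]
  [ 0  3  12  10 ]
R3 -> R3 − 3·R2
  [ 1  0  2  0 ]
  [ 0  1  4  3 ]
  [ 0  0  0  1 ]
R2 -> R2 − 3·R3
  [ 1  0  2  0 ]
  [ 0  1  4  0 ]
  [ 0  0  0  1 ]

[[1, 0, 2, 0], [0, 1, 4, 0], [0, 0, 0, 1]]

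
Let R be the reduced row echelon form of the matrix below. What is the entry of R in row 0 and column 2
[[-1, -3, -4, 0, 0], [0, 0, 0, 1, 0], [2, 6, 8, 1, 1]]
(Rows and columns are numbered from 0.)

ρ1 → -1·ρ1
  [ 1  3  4  0  0 ]
  [ 0  0  0  1  0 ]
  [ 2  6  8  1  1 ]
ρ3 → ρ3 − 2·ρ1
  [ 1  3  4  0  0 ]
  [ 0  0  0  1  0 ]
  [ 0  0  0  1  1 ]
ρ3 → ρ3 − ρ2
  [ 1  3  4  0  0 ]
  [ 0  0  0  1  0 ]
  [ 0  0  0  0  1 ]

4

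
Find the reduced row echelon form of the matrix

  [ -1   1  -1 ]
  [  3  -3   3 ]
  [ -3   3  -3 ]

[[1, -1, 1], [0, 0, 0], [0, 0, 0]]

r1 -> -1·r1
  [  1  -1   1 ]
  [  3  -3   3 ]
  [ -3   3  -3 ]
r2 -> r2 − 3·r1
  [  1  -1   1 ]
  [  0   0   0 ]
  [ -3   3  -3 ]
r3 -> r3 + 3·r1
  [ 1  -1  1 ]
  [ 0   0  0 ]
  [ 0   0  0 ]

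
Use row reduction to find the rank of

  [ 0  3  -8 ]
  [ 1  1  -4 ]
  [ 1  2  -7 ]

Swap r1 and r2.
  [ 1  1  -4 ]
  [ 0  3  -8 ]
  [ 1  2  -7 ]
Subtract r1 from r3.
  [ 1  1  -4 ]
  [ 0  3  -8 ]
  [ 0  1  -3 ]
Multiply r2 by 1/3.
  [ 1  1    -4 ]
  [ 0  1  -8/3 ]
  [ 0  1    -3 ]
Subtract r2 from r3.
  [ 1  1    -4 ]
  [ 0  1  -8/3 ]
  [ 0  0  -1/3 ]
Multiply r3 by -3.
  [ 1  1    -4 ]
  [ 0  1  -8/3 ]
  [ 0  0     1 ]
Add 8/3 times r3 to r2.
  [ 1  1  -4 ]
  [ 0  1   0 ]
  [ 0  0   1 ]
Add 4 times r3 to r1.
  [ 1  1  0 ]
  [ 0  1  0 ]
  [ 0  0  1 ]
Subtract r2 from r1.
  [ 1  0  0 ]
  [ 0  1  0 ]
  [ 0  0  1 ]
The reduced form has 3 nonzero rows.

rank = 3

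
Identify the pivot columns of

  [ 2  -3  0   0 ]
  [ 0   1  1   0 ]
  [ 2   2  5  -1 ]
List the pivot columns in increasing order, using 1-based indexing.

1, 2, 4

ρ1 ← 1/2·ρ1
ρ3 ← ρ3 − 2·ρ1
ρ3 ← ρ3 − 5·ρ2
ρ3 ← -1·ρ3
ρ1 ← ρ1 + 3/2·ρ2
Pivot columns are the columns containing a leading 1.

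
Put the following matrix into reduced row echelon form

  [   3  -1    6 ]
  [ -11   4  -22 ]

ρ1 := 1/3·ρ1
ρ2 := ρ2 + 11·ρ1
ρ2 := 3·ρ2
ρ1 := ρ1 + 1/3·ρ2

[[1, 0, 2], [0, 1, 0]]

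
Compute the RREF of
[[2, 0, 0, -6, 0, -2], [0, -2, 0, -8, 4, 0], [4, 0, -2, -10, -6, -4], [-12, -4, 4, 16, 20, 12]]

R1 → 1/2·R1
  [   1   0   0   -3   0  -1 ]
  [   0  -2   0   -8   4   0 ]
  [   4   0  -2  -10  -6  -4 ]
  [ -12  -4   4   16  20  12 ]
R3 → R3 − 4·R1
  [   1   0   0  -3   0  -1 ]
  [   0  -2   0  -8   4   0 ]
  [   0   0  -2   2  -6   0 ]
  [ -12  -4   4  16  20  12 ]
R4 → R4 + 12·R1
  [ 1   0   0   -3   0  -1 ]
  [ 0  -2   0   -8   4   0 ]
  [ 0   0  -2    2  -6   0 ]
  [ 0  -4   4  -20  20   0 ]
R2 → -1/2·R2
  [ 1   0   0   -3   0  -1 ]
  [ 0   1   0    4  -2   0 ]
  [ 0   0  -2    2  -6   0 ]
  [ 0  -4   4  -20  20   0 ]
R4 → R4 + 4·R2
  [ 1  0   0  -3   0  -1 ]
  [ 0  1   0   4  -2   0 ]
  [ 0  0  -2   2  -6   0 ]
  [ 0  0   4  -4  12   0 ]
R3 → -1/2·R3
  [ 1  0  0  -3   0  -1 ]
  [ 0  1  0   4  -2   0 ]
  [ 0  0  1  -1   3   0 ]
  [ 0  0  4  -4  12   0 ]
R4 → R4 − 4·R3
  [ 1  0  0  -3   0  -1 ]
  [ 0  1  0   4  -2   0 ]
  [ 0  0  1  -1   3   0 ]
  [ 0  0  0   0   0   0 ]

[[1, 0, 0, -3, 0, -1], [0, 1, 0, 4, -2, 0], [0, 0, 1, -1, 3, 0], [0, 0, 0, 0, 0, 0]]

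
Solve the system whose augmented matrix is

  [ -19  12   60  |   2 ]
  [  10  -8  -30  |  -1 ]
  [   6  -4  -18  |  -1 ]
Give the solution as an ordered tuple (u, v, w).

(-2, -1/2, -1/2)

R1 := -1/19·R1
  [  1  -12/19  -60/19  |  -2/19 ]
  [ 10      -8     -30  |     -1 ]
  [  6      -4     -18  |     -1 ]
R2 := R2 − 10·R1
  [ 1  -12/19  -60/19  |  -2/19 ]
  [ 0  -32/19   30/19  |   1/19 ]
  [ 6      -4     -18  |     -1 ]
R3 := R3 − 6·R1
  [ 1  -12/19  -60/19  |  -2/19 ]
  [ 0  -32/19   30/19  |   1/19 ]
  [ 0   -4/19   18/19  |  -7/19 ]
R2 := -19/32·R2
  [ 1  -12/19  -60/19  |  -2/19 ]
  [ 0       1  -15/16  |  -1/32 ]
  [ 0   -4/19   18/19  |  -7/19 ]
R3 := R3 + 4/19·R2
  [ 1  -12/19  -60/19  |  -2/19 ]
  [ 0       1  -15/16  |  -1/32 ]
  [ 0       0     3/4  |   -3/8 ]
R3 := 4/3·R3
  [ 1  -12/19  -60/19  |  -2/19 ]
  [ 0       1  -15/16  |  -1/32 ]
  [ 0       0       1  |   -1/2 ]
R2 := R2 + 15/16·R3
  [ 1  -12/19  -60/19  |  -2/19 ]
  [ 0       1       0  |   -1/2 ]
  [ 0       0       1  |   -1/2 ]
R1 := R1 + 60/19·R3
  [ 1  -12/19  0  |  -32/19 ]
  [ 0       1  0  |    -1/2 ]
  [ 0       0  1  |    -1/2 ]
R1 := R1 + 12/19·R2
  [ 1  0  0  |    -2 ]
  [ 0  1  0  |  -1/2 ]
  [ 0  0  1  |  -1/2 ]
Reading off the last column: u = -2, v = -1/2, w = -1/2.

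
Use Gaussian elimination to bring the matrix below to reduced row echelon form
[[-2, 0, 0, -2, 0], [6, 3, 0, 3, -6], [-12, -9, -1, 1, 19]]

R1 := -1/2·R1
  [   1   0   0  1   0 ]
  [   6   3   0  3  -6 ]
  [ -12  -9  -1  1  19 ]
R2 := R2 − 6·R1
  [   1   0   0   1   0 ]
  [   0   3   0  -3  -6 ]
  [ -12  -9  -1   1  19 ]
R3 := R3 + 12·R1
  [ 1   0   0   1   0 ]
  [ 0   3   0  -3  -6 ]
  [ 0  -9  -1  13  19 ]
R2 := 1/3·R2
  [ 1   0   0   1   0 ]
  [ 0   1   0  -1  -2 ]
  [ 0  -9  -1  13  19 ]
R3 := R3 + 9·R2
  [ 1  0   0   1   0 ]
  [ 0  1   0  -1  -2 ]
  [ 0  0  -1   4   1 ]
R3 := -1·R3
  [ 1  0  0   1   0 ]
  [ 0  1  0  -1  -2 ]
  [ 0  0  1  -4  -1 ]

[[1, 0, 0, 1, 0], [0, 1, 0, -1, -2], [0, 0, 1, -4, -1]]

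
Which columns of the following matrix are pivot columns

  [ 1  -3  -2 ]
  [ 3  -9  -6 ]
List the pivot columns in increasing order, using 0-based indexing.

ρ2 ← ρ2 − 3·ρ1
  [ 1  -3  -2 ]
  [ 0   0   0 ]
Pivot columns are the columns containing a leading 1.

0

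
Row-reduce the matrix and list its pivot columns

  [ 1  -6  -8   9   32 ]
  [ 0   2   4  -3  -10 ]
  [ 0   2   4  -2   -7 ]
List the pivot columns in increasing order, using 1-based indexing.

1, 2, 4

Multiply r2 by 1/2.
  [ 1  -6  -8     9  32 ]
  [ 0   1   2  -3/2  -5 ]
  [ 0   2   4    -2  -7 ]
Subtract 2 times r2 from r3.
  [ 1  -6  -8     9  32 ]
  [ 0   1   2  -3/2  -5 ]
  [ 0   0   0     1   3 ]
Add 3/2 times r3 to r2.
  [ 1  -6  -8  9    32 ]
  [ 0   1   2  0  -1/2 ]
  [ 0   0   0  1     3 ]
Subtract 9 times r3 from r1.
  [ 1  -6  -8  0     5 ]
  [ 0   1   2  0  -1/2 ]
  [ 0   0   0  1     3 ]
Add 6 times r2 to r1.
  [ 1  0  4  0     2 ]
  [ 0  1  2  0  -1/2 ]
  [ 0  0  0  1     3 ]
Pivot columns are the columns containing a leading 1.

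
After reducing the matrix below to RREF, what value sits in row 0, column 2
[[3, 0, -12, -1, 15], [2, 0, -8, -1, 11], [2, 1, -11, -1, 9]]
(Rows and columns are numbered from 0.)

-4

r1 ← 1/3·r1
  [ 1  0   -4  -1/3   5 ]
  [ 2  0   -8    -1  11 ]
  [ 2  1  -11    -1   9 ]
r2 ← r2 − 2·r1
  [ 1  0   -4  -1/3  5 ]
  [ 0  0    0  -1/3  1 ]
  [ 2  1  -11    -1  9 ]
r3 ← r3 − 2·r1
  [ 1  0  -4  -1/3   5 ]
  [ 0  0   0  -1/3   1 ]
  [ 0  1  -3  -1/3  -1 ]
r2 ↔ r3
  [ 1  0  -4  -1/3   5 ]
  [ 0  1  -3  -1/3  -1 ]
  [ 0  0   0  -1/3   1 ]
r3 ← -3·r3
  [ 1  0  -4  -1/3   5 ]
  [ 0  1  -3  -1/3  -1 ]
  [ 0  0   0     1  -3 ]
r2 ← r2 + 1/3·r3
  [ 1  0  -4  -1/3   5 ]
  [ 0  1  -3     0  -2 ]
  [ 0  0   0     1  -3 ]
r1 ← r1 + 1/3·r3
  [ 1  0  -4  0   4 ]
  [ 0  1  -3  0  -2 ]
  [ 0  0   0  1  -3 ]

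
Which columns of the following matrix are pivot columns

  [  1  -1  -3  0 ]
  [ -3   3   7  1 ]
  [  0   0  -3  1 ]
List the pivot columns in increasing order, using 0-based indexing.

Add 3 times R1 to R2.
  [ 1  -1  -3  0 ]
  [ 0   0  -2  1 ]
  [ 0   0  -3  1 ]
Multiply R2 by -1/2.
  [ 1  -1  -3     0 ]
  [ 0   0   1  -1/2 ]
  [ 0   0  -3     1 ]
Add 3 times R2 to R3.
  [ 1  -1  -3     0 ]
  [ 0   0   1  -1/2 ]
  [ 0   0   0  -1/2 ]
Multiply R3 by -2.
  [ 1  -1  -3     0 ]
  [ 0   0   1  -1/2 ]
  [ 0   0   0     1 ]
Add 1/2 times R3 to R2.
  [ 1  -1  -3  0 ]
  [ 0   0   1  0 ]
  [ 0   0   0  1 ]
Add 3 times R2 to R1.
  [ 1  -1  0  0 ]
  [ 0   0  1  0 ]
  [ 0   0  0  1 ]
Pivot columns are the columns containing a leading 1.

0, 2, 3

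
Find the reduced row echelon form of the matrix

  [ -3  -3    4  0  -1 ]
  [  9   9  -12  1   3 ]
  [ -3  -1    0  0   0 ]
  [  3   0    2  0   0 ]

[[1, 0, 2/3, 0, 0], [0, 1, -2, 0, 0], [0, 0, 0, 1, 0], [0, 0, 0, 0, 1]]

r1 -> -1/3·r1
  [  1   1  -4/3  0  1/3 ]
  [  9   9   -12  1    3 ]
  [ -3  -1     0  0    0 ]
  [  3   0     2  0    0 ]
r2 -> r2 − 9·r1
  [  1   1  -4/3  0  1/3 ]
  [  0   0     0  1    0 ]
  [ -3  -1     0  0    0 ]
  [  3   0     2  0    0 ]
r3 -> r3 + 3·r1
  [ 1  1  -4/3  0  1/3 ]
  [ 0  0     0  1    0 ]
  [ 0  2    -4  0    1 ]
  [ 3  0     2  0    0 ]
r4 -> r4 − 3·r1
  [ 1   1  -4/3  0  1/3 ]
  [ 0   0     0  1    0 ]
  [ 0   2    -4  0    1 ]
  [ 0  -3     6  0   -1 ]
r2 <=> r3
  [ 1   1  -4/3  0  1/3 ]
  [ 0   2    -4  0    1 ]
  [ 0   0     0  1    0 ]
  [ 0  -3     6  0   -1 ]
r2 -> 1/2·r2
  [ 1   1  -4/3  0  1/3 ]
  [ 0   1    -2  0  1/2 ]
  [ 0   0     0  1    0 ]
  [ 0  -3     6  0   -1 ]
r4 -> r4 + 3·r2
  [ 1  1  -4/3  0  1/3 ]
  [ 0  1    -2  0  1/2 ]
  [ 0  0     0  1    0 ]
  [ 0  0     0  0  1/2 ]
r4 -> 2·r4
  [ 1  1  -4/3  0  1/3 ]
  [ 0  1    -2  0  1/2 ]
  [ 0  0     0  1    0 ]
  [ 0  0     0  0    1 ]
r2 -> r2 − 1/2·r4
  [ 1  1  -4/3  0  1/3 ]
  [ 0  1    -2  0    0 ]
  [ 0  0     0  1    0 ]
  [ 0  0     0  0    1 ]
r1 -> r1 − 1/3·r4
  [ 1  1  -4/3  0  0 ]
  [ 0  1    -2  0  0 ]
  [ 0  0     0  1  0 ]
  [ 0  0     0  0  1 ]
r1 -> r1 − r2
  [ 1  0  2/3  0  0 ]
  [ 0  1   -2  0  0 ]
  [ 0  0    0  1  0 ]
  [ 0  0    0  0  1 ]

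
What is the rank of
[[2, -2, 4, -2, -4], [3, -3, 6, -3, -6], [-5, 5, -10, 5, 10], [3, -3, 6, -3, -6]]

r1 -> 1/2·r1
  [  1  -1    2  -1  -2 ]
  [  3  -3    6  -3  -6 ]
  [ -5   5  -10   5  10 ]
  [  3  -3    6  -3  -6 ]
r2 -> r2 − 3·r1
  [  1  -1    2  -1  -2 ]
  [  0   0    0   0   0 ]
  [ -5   5  -10   5  10 ]
  [  3  -3    6  -3  -6 ]
r3 -> r3 + 5·r1
  [ 1  -1  2  -1  -2 ]
  [ 0   0  0   0   0 ]
  [ 0   0  0   0   0 ]
  [ 3  -3  6  -3  -6 ]
r4 -> r4 − 3·r1
  [ 1  -1  2  -1  -2 ]
  [ 0   0  0   0   0 ]
  [ 0   0  0   0   0 ]
  [ 0   0  0   0   0 ]
The reduced form has 1 nonzero row.

rank = 1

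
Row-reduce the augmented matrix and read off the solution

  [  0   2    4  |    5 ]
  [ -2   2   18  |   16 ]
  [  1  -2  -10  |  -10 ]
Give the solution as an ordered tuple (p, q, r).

(-2, 3/2, 1/2)

R1 ↔ R2
  [ -2   2   18  |   16 ]
  [  0   2    4  |    5 ]
  [  1  -2  -10  |  -10 ]
R1 → -1/2·R1
  [ 1  -1   -9  |   -8 ]
  [ 0   2    4  |    5 ]
  [ 1  -2  -10  |  -10 ]
R3 → R3 − R1
  [ 1  -1  -9  |  -8 ]
  [ 0   2   4  |   5 ]
  [ 0  -1  -1  |  -2 ]
R2 → 1/2·R2
  [ 1  -1  -9  |   -8 ]
  [ 0   1   2  |  5/2 ]
  [ 0  -1  -1  |   -2 ]
R3 → R3 + R2
  [ 1  -1  -9  |   -8 ]
  [ 0   1   2  |  5/2 ]
  [ 0   0   1  |  1/2 ]
R2 → R2 − 2·R3
  [ 1  -1  -9  |   -8 ]
  [ 0   1   0  |  3/2 ]
  [ 0   0   1  |  1/2 ]
R1 → R1 + 9·R3
  [ 1  -1  0  |  -7/2 ]
  [ 0   1  0  |   3/2 ]
  [ 0   0  1  |   1/2 ]
R1 → R1 + R2
  [ 1  0  0  |   -2 ]
  [ 0  1  0  |  3/2 ]
  [ 0  0  1  |  1/2 ]
Reading off the last column: p = -2, q = 3/2, r = 1/2.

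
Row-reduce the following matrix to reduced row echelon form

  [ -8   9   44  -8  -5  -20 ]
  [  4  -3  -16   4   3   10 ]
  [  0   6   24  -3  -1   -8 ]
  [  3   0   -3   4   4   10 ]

ρ1 -> -1/8·ρ1
  [ 1  -9/8  -11/2   1  5/8  5/2 ]
  [ 4    -3    -16   4    3   10 ]
  [ 0     6     24  -3   -1   -8 ]
  [ 3     0     -3   4    4   10 ]
ρ2 -> ρ2 − 4·ρ1
  [ 1  -9/8  -11/2   1  5/8  5/2 ]
  [ 0   3/2      6   0  1/2    0 ]
  [ 0     6     24  -3   -1   -8 ]
  [ 3     0     -3   4    4   10 ]
ρ4 -> ρ4 − 3·ρ1
  [ 1  -9/8  -11/2   1   5/8  5/2 ]
  [ 0   3/2      6   0   1/2    0 ]
  [ 0     6     24  -3    -1   -8 ]
  [ 0  27/8   27/2   1  17/8  5/2 ]
ρ2 -> 2/3·ρ2
  [ 1  -9/8  -11/2   1   5/8  5/2 ]
  [ 0     1      4   0   1/3    0 ]
  [ 0     6     24  -3    -1   -8 ]
  [ 0  27/8   27/2   1  17/8  5/2 ]
ρ3 -> ρ3 − 6·ρ2
  [ 1  -9/8  -11/2   1   5/8  5/2 ]
  [ 0     1      4   0   1/3    0 ]
  [ 0     0      0  -3    -3   -8 ]
  [ 0  27/8   27/2   1  17/8  5/2 ]
ρ4 -> ρ4 − 27/8·ρ2
  [ 1  -9/8  -11/2   1  5/8  5/2 ]
  [ 0     1      4   0  1/3    0 ]
  [ 0     0      0  -3   -3   -8 ]
  [ 0     0      0   1    1  5/2 ]
ρ3 -> -1/3·ρ3
  [ 1  -9/8  -11/2  1  5/8  5/2 ]
  [ 0     1      4  0  1/3    0 ]
  [ 0     0      0  1    1  8/3 ]
  [ 0     0      0  1    1  5/2 ]
ρ4 -> ρ4 − ρ3
  [ 1  -9/8  -11/2  1  5/8   5/2 ]
  [ 0     1      4  0  1/3     0 ]
  [ 0     0      0  1    1   8/3 ]
  [ 0     0      0  0    0  -1/6 ]
ρ4 -> -6·ρ4
  [ 1  -9/8  -11/2  1  5/8  5/2 ]
  [ 0     1      4  0  1/3    0 ]
  [ 0     0      0  1    1  8/3 ]
  [ 0     0      0  0    0    1 ]
ρ3 -> ρ3 − 8/3·ρ4
  [ 1  -9/8  -11/2  1  5/8  5/2 ]
  [ 0     1      4  0  1/3    0 ]
  [ 0     0      0  1    1    0 ]
  [ 0     0      0  0    0    1 ]
ρ1 -> ρ1 − 5/2·ρ4
  [ 1  -9/8  -11/2  1  5/8  0 ]
  [ 0     1      4  0  1/3  0 ]
  [ 0     0      0  1    1  0 ]
  [ 0     0      0  0    0  1 ]
ρ1 -> ρ1 − ρ3
  [ 1  -9/8  -11/2  0  -3/8  0 ]
  [ 0     1      4  0   1/3  0 ]
  [ 0     0      0  1     1  0 ]
  [ 0     0      0  0     0  1 ]
ρ1 -> ρ1 + 9/8·ρ2
  [ 1  0  -1  0    0  0 ]
  [ 0  1   4  0  1/3  0 ]
  [ 0  0   0  1    1  0 ]
  [ 0  0   0  0    0  1 ]

[[1, 0, -1, 0, 0, 0], [0, 1, 4, 0, 1/3, 0], [0, 0, 0, 1, 1, 0], [0, 0, 0, 0, 0, 1]]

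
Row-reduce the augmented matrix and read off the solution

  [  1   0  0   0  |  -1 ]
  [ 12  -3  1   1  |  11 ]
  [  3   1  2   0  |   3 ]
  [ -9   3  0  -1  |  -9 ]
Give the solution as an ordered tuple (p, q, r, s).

(-1, -4, 5, 6)

ρ2 := ρ2 − 12·ρ1
  [  1   0  0   0  |  -1 ]
  [  0  -3  1   1  |  23 ]
  [  3   1  2   0  |   3 ]
  [ -9   3  0  -1  |  -9 ]
ρ3 := ρ3 − 3·ρ1
  [  1   0  0   0  |  -1 ]
  [  0  -3  1   1  |  23 ]
  [  0   1  2   0  |   6 ]
  [ -9   3  0  -1  |  -9 ]
ρ4 := ρ4 + 9·ρ1
  [ 1   0  0   0  |   -1 ]
  [ 0  -3  1   1  |   23 ]
  [ 0   1  2   0  |    6 ]
  [ 0   3  0  -1  |  -18 ]
ρ2 := -1/3·ρ2
  [ 1  0     0     0  |     -1 ]
  [ 0  1  -1/3  -1/3  |  -23/3 ]
  [ 0  1     2     0  |      6 ]
  [ 0  3     0    -1  |    -18 ]
ρ3 := ρ3 − ρ2
  [ 1  0     0     0  |     -1 ]
  [ 0  1  -1/3  -1/3  |  -23/3 ]
  [ 0  0   7/3   1/3  |   41/3 ]
  [ 0  3     0    -1  |    -18 ]
ρ4 := ρ4 − 3·ρ2
  [ 1  0     0     0  |     -1 ]
  [ 0  1  -1/3  -1/3  |  -23/3 ]
  [ 0  0   7/3   1/3  |   41/3 ]
  [ 0  0     1     0  |      5 ]
ρ3 := 3/7·ρ3
  [ 1  0     0     0  |     -1 ]
  [ 0  1  -1/3  -1/3  |  -23/3 ]
  [ 0  0     1   1/7  |   41/7 ]
  [ 0  0     1     0  |      5 ]
ρ4 := ρ4 − ρ3
  [ 1  0     0     0  |     -1 ]
  [ 0  1  -1/3  -1/3  |  -23/3 ]
  [ 0  0     1   1/7  |   41/7 ]
  [ 0  0     0  -1/7  |   -6/7 ]
ρ4 := -7·ρ4
  [ 1  0     0     0  |     -1 ]
  [ 0  1  -1/3  -1/3  |  -23/3 ]
  [ 0  0     1   1/7  |   41/7 ]
  [ 0  0     0     1  |      6 ]
ρ3 := ρ3 − 1/7·ρ4
  [ 1  0     0     0  |     -1 ]
  [ 0  1  -1/3  -1/3  |  -23/3 ]
  [ 0  0     1     0  |      5 ]
  [ 0  0     0     1  |      6 ]
ρ2 := ρ2 + 1/3·ρ4
  [ 1  0     0  0  |     -1 ]
  [ 0  1  -1/3  0  |  -17/3 ]
  [ 0  0     1  0  |      5 ]
  [ 0  0     0  1  |      6 ]
ρ2 := ρ2 + 1/3·ρ3
  [ 1  0  0  0  |  -1 ]
  [ 0  1  0  0  |  -4 ]
  [ 0  0  1  0  |   5 ]
  [ 0  0  0  1  |   6 ]
Reading off the last column: p = -1, q = -4, r = 5, s = 6.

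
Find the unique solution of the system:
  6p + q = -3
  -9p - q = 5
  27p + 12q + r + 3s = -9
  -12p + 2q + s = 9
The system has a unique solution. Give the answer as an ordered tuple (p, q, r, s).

(-2/3, 1, 0, -1)

Form the augmented matrix and row-reduce:
  [   6   1  0  0  |  -3 ]
  [  -9  -1  0  0  |   5 ]
  [  27  12  1  3  |  -9 ]
  [ -12   2  0  1  |   9 ]
Multiply r1 by 1/6.
  [   1  1/6  0  0  |  -1/2 ]
  [  -9   -1  0  0  |     5 ]
  [  27   12  1  3  |    -9 ]
  [ -12    2  0  1  |     9 ]
Add 9 times r1 to r2.
  [   1  1/6  0  0  |  -1/2 ]
  [   0  1/2  0  0  |   1/2 ]
  [  27   12  1  3  |    -9 ]
  [ -12    2  0  1  |     9 ]
Subtract 27 times r1 from r3.
  [   1   1/6  0  0  |  -1/2 ]
  [   0   1/2  0  0  |   1/2 ]
  [   0  15/2  1  3  |   9/2 ]
  [ -12     2  0  1  |     9 ]
Add 12 times r1 to r4.
  [ 1   1/6  0  0  |  -1/2 ]
  [ 0   1/2  0  0  |   1/2 ]
  [ 0  15/2  1  3  |   9/2 ]
  [ 0     4  0  1  |     3 ]
Multiply r2 by 2.
  [ 1   1/6  0  0  |  -1/2 ]
  [ 0     1  0  0  |     1 ]
  [ 0  15/2  1  3  |   9/2 ]
  [ 0     4  0  1  |     3 ]
Subtract 15/2 times r2 from r3.
  [ 1  1/6  0  0  |  -1/2 ]
  [ 0    1  0  0  |     1 ]
  [ 0    0  1  3  |    -3 ]
  [ 0    4  0  1  |     3 ]
Subtract 4 times r2 from r4.
  [ 1  1/6  0  0  |  -1/2 ]
  [ 0    1  0  0  |     1 ]
  [ 0    0  1  3  |    -3 ]
  [ 0    0  0  1  |    -1 ]
Subtract 3 times r4 from r3.
  [ 1  1/6  0  0  |  -1/2 ]
  [ 0    1  0  0  |     1 ]
  [ 0    0  1  0  |     0 ]
  [ 0    0  0  1  |    -1 ]
Subtract 1/6 times r2 from r1.
  [ 1  0  0  0  |  -2/3 ]
  [ 0  1  0  0  |     1 ]
  [ 0  0  1  0  |     0 ]
  [ 0  0  0  1  |    -1 ]
Reading off the last column: p = -2/3, q = 1, r = 0, s = -1.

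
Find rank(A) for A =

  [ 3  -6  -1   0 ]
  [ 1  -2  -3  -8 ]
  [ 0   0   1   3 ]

R1 → 1/3·R1
  [ 1  -2  -1/3   0 ]
  [ 1  -2    -3  -8 ]
  [ 0   0     1   3 ]
R2 → R2 − R1
  [ 1  -2  -1/3   0 ]
  [ 0   0  -8/3  -8 ]
  [ 0   0     1   3 ]
R2 → -3/8·R2
  [ 1  -2  -1/3  0 ]
  [ 0   0     1  3 ]
  [ 0   0     1  3 ]
R3 → R3 − R2
  [ 1  -2  -1/3  0 ]
  [ 0   0     1  3 ]
  [ 0   0     0  0 ]
R1 → R1 + 1/3·R2
  [ 1  -2  0  1 ]
  [ 0   0  1  3 ]
  [ 0   0  0  0 ]
The reduced form has 2 nonzero rows.

rank = 2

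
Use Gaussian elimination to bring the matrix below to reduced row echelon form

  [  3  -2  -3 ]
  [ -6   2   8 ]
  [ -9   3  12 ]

[[1, 0, -5/3], [0, 1, -1], [0, 0, 0]]

Multiply R1 by 1/3.
  [  1  -2/3  -1 ]
  [ -6     2   8 ]
  [ -9     3  12 ]
Add 6 times R1 to R2.
  [  1  -2/3  -1 ]
  [  0    -2   2 ]
  [ -9     3  12 ]
Add 9 times R1 to R3.
  [ 1  -2/3  -1 ]
  [ 0    -2   2 ]
  [ 0    -3   3 ]
Multiply R2 by -1/2.
  [ 1  -2/3  -1 ]
  [ 0     1  -1 ]
  [ 0    -3   3 ]
Add 3 times R2 to R3.
  [ 1  -2/3  -1 ]
  [ 0     1  -1 ]
  [ 0     0   0 ]
Add 2/3 times R2 to R1.
  [ 1  0  -5/3 ]
  [ 0  1    -1 ]
  [ 0  0     0 ]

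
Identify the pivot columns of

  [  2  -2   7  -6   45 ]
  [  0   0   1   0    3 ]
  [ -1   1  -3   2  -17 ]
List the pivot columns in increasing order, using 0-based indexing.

0, 2, 3

r1 := 1/2·r1
  [  1  -1  7/2  -3  45/2 ]
  [  0   0    1   0     3 ]
  [ -1   1   -3   2   -17 ]
r3 := r3 + r1
  [ 1  -1  7/2  -3  45/2 ]
  [ 0   0    1   0     3 ]
  [ 0   0  1/2  -1  11/2 ]
r3 := r3 − 1/2·r2
  [ 1  -1  7/2  -3  45/2 ]
  [ 0   0    1   0     3 ]
  [ 0   0    0  -1     4 ]
r3 := -1·r3
  [ 1  -1  7/2  -3  45/2 ]
  [ 0   0    1   0     3 ]
  [ 0   0    0   1    -4 ]
r1 := r1 + 3·r3
  [ 1  -1  7/2  0  21/2 ]
  [ 0   0    1  0     3 ]
  [ 0   0    0  1    -4 ]
r1 := r1 − 7/2·r2
  [ 1  -1  0  0   0 ]
  [ 0   0  1  0   3 ]
  [ 0   0  0  1  -4 ]
Pivot columns are the columns containing a leading 1.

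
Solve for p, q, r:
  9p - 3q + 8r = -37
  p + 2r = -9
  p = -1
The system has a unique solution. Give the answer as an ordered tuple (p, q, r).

(-1, -4/3, -4)

Form the augmented matrix and row-reduce:
  [ 9  -3  8  |  -37 ]
  [ 1   0  2  |   -9 ]
  [ 1   0  0  |   -1 ]
Multiply r1 by 1/9.
  [ 1  -1/3  8/9  |  -37/9 ]
  [ 1     0    2  |     -9 ]
  [ 1     0    0  |     -1 ]
Subtract r1 from r2.
  [ 1  -1/3   8/9  |  -37/9 ]
  [ 0   1/3  10/9  |  -44/9 ]
  [ 1     0     0  |     -1 ]
Subtract r1 from r3.
  [ 1  -1/3   8/9  |  -37/9 ]
  [ 0   1/3  10/9  |  -44/9 ]
  [ 0   1/3  -8/9  |   28/9 ]
Multiply r2 by 3.
  [ 1  -1/3   8/9  |  -37/9 ]
  [ 0     1  10/3  |  -44/3 ]
  [ 0   1/3  -8/9  |   28/9 ]
Subtract 1/3 times r2 from r3.
  [ 1  -1/3   8/9  |  -37/9 ]
  [ 0     1  10/3  |  -44/3 ]
  [ 0     0    -2  |      8 ]
Multiply r3 by -1/2.
  [ 1  -1/3   8/9  |  -37/9 ]
  [ 0     1  10/3  |  -44/3 ]
  [ 0     0     1  |     -4 ]
Subtract 10/3 times r3 from r2.
  [ 1  -1/3  8/9  |  -37/9 ]
  [ 0     1    0  |   -4/3 ]
  [ 0     0    1  |     -4 ]
Subtract 8/9 times r3 from r1.
  [ 1  -1/3  0  |  -5/9 ]
  [ 0     1  0  |  -4/3 ]
  [ 0     0  1  |    -4 ]
Add 1/3 times r2 to r1.
  [ 1  0  0  |    -1 ]
  [ 0  1  0  |  -4/3 ]
  [ 0  0  1  |    -4 ]
Reading off the last column: p = -1, q = -4/3, r = -4.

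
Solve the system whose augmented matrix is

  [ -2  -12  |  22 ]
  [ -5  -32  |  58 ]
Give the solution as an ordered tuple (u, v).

(-2, -3/2)

Multiply r1 by -1/2.
  [  1    6  |  -11 ]
  [ -5  -32  |   58 ]
Add 5 times r1 to r2.
  [ 1   6  |  -11 ]
  [ 0  -2  |    3 ]
Multiply r2 by -1/2.
  [ 1  6  |   -11 ]
  [ 0  1  |  -3/2 ]
Subtract 6 times r2 from r1.
  [ 1  0  |    -2 ]
  [ 0  1  |  -3/2 ]
Reading off the last column: u = -2, v = -3/2.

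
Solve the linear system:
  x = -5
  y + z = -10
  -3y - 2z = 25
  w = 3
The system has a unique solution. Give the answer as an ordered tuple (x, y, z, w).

Form the augmented matrix and row-reduce:
  [ 1   0   0  0  |   -5 ]
  [ 0   1   1  0  |  -10 ]
  [ 0  -3  -2  0  |   25 ]
  [ 0   0   0  1  |    3 ]
r3 ← r3 + 3·r2
  [ 1  0  0  0  |   -5 ]
  [ 0  1  1  0  |  -10 ]
  [ 0  0  1  0  |   -5 ]
  [ 0  0  0  1  |    3 ]
r2 ← r2 − r3
  [ 1  0  0  0  |  -5 ]
  [ 0  1  0  0  |  -5 ]
  [ 0  0  1  0  |  -5 ]
  [ 0  0  0  1  |   3 ]
Reading off the last column: x = -5, y = -5, z = -5, w = 3.

(-5, -5, -5, 3)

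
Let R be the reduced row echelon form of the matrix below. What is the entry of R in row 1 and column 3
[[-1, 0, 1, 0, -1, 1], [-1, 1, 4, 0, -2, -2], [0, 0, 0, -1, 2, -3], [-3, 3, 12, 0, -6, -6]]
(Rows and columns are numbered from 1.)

Multiply R1 by -1.
  [  1  0  -1   0   1  -1 ]
  [ -1  1   4   0  -2  -2 ]
  [  0  0   0  -1   2  -3 ]
  [ -3  3  12   0  -6  -6 ]
Add R1 to R2.
  [  1  0  -1   0   1  -1 ]
  [  0  1   3   0  -1  -3 ]
  [  0  0   0  -1   2  -3 ]
  [ -3  3  12   0  -6  -6 ]
Add 3 times R1 to R4.
  [ 1  0  -1   0   1  -1 ]
  [ 0  1   3   0  -1  -3 ]
  [ 0  0   0  -1   2  -3 ]
  [ 0  3   9   0  -3  -9 ]
Subtract 3 times R2 from R4.
  [ 1  0  -1   0   1  -1 ]
  [ 0  1   3   0  -1  -3 ]
  [ 0  0   0  -1   2  -3 ]
  [ 0  0   0   0   0   0 ]
Multiply R3 by -1.
  [ 1  0  -1  0   1  -1 ]
  [ 0  1   3  0  -1  -3 ]
  [ 0  0   0  1  -2   3 ]
  [ 0  0   0  0   0   0 ]

-1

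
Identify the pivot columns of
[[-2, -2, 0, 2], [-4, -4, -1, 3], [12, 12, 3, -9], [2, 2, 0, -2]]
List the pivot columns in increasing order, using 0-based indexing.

0, 2

R1 := -1/2·R1
  [  1   1   0  -1 ]
  [ -4  -4  -1   3 ]
  [ 12  12   3  -9 ]
  [  2   2   0  -2 ]
R2 := R2 + 4·R1
  [  1   1   0  -1 ]
  [  0   0  -1  -1 ]
  [ 12  12   3  -9 ]
  [  2   2   0  -2 ]
R3 := R3 − 12·R1
  [ 1  1   0  -1 ]
  [ 0  0  -1  -1 ]
  [ 0  0   3   3 ]
  [ 2  2   0  -2 ]
R4 := R4 − 2·R1
  [ 1  1   0  -1 ]
  [ 0  0  -1  -1 ]
  [ 0  0   3   3 ]
  [ 0  0   0   0 ]
R2 := -1·R2
  [ 1  1  0  -1 ]
  [ 0  0  1   1 ]
  [ 0  0  3   3 ]
  [ 0  0  0   0 ]
R3 := R3 − 3·R2
  [ 1  1  0  -1 ]
  [ 0  0  1   1 ]
  [ 0  0  0   0 ]
  [ 0  0  0   0 ]
Pivot columns are the columns containing a leading 1.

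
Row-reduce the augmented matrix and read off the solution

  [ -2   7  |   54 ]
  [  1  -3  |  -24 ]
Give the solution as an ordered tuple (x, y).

(-6, 6)

r1 ← -1/2·r1
r2 ← r2 − r1
r2 ← 2·r2
r1 ← r1 + 7/2·r2
Reading off the last column: x = -6, y = 6.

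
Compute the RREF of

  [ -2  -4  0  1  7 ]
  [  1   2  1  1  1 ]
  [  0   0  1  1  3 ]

R1 → -1/2·R1
  [ 1  2  0  -1/2  -7/2 ]
  [ 1  2  1     1     1 ]
  [ 0  0  1     1     3 ]
R2 → R2 − R1
  [ 1  2  0  -1/2  -7/2 ]
  [ 0  0  1   3/2   9/2 ]
  [ 0  0  1     1     3 ]
R3 → R3 − R2
  [ 1  2  0  -1/2  -7/2 ]
  [ 0  0  1   3/2   9/2 ]
  [ 0  0  0  -1/2  -3/2 ]
R3 → -2·R3
  [ 1  2  0  -1/2  -7/2 ]
  [ 0  0  1   3/2   9/2 ]
  [ 0  0  0     1     3 ]
R2 → R2 − 3/2·R3
  [ 1  2  0  -1/2  -7/2 ]
  [ 0  0  1     0     0 ]
  [ 0  0  0     1     3 ]
R1 → R1 + 1/2·R3
  [ 1  2  0  0  -2 ]
  [ 0  0  1  0   0 ]
  [ 0  0  0  1   3 ]

[[1, 2, 0, 0, -2], [0, 0, 1, 0, 0], [0, 0, 0, 1, 3]]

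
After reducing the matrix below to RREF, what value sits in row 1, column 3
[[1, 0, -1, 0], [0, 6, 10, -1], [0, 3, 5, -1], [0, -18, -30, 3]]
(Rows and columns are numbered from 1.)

r2 := 1/6·r2
  [ 1    0   -1     0 ]
  [ 0    1  5/3  -1/6 ]
  [ 0    3    5    -1 ]
  [ 0  -18  -30     3 ]
r3 := r3 − 3·r2
  [ 1    0   -1     0 ]
  [ 0    1  5/3  -1/6 ]
  [ 0    0    0  -1/2 ]
  [ 0  -18  -30     3 ]
r4 := r4 + 18·r2
  [ 1  0   -1     0 ]
  [ 0  1  5/3  -1/6 ]
  [ 0  0    0  -1/2 ]
  [ 0  0    0     0 ]
r3 := -2·r3
  [ 1  0   -1     0 ]
  [ 0  1  5/3  -1/6 ]
  [ 0  0    0     1 ]
  [ 0  0    0     0 ]
r2 := r2 + 1/6·r3
  [ 1  0   -1  0 ]
  [ 0  1  5/3  0 ]
  [ 0  0    0  1 ]
  [ 0  0    0  0 ]

-1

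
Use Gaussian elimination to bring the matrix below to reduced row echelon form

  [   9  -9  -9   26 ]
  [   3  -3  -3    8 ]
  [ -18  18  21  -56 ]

R1 := 1/9·R1
  [   1  -1  -1  26/9 ]
  [   3  -3  -3     8 ]
  [ -18  18  21   -56 ]
R2 := R2 − 3·R1
  [   1  -1  -1  26/9 ]
  [   0   0   0  -2/3 ]
  [ -18  18  21   -56 ]
R3 := R3 + 18·R1
  [ 1  -1  -1  26/9 ]
  [ 0   0   0  -2/3 ]
  [ 0   0   3    -4 ]
R2 ↔ R3
  [ 1  -1  -1  26/9 ]
  [ 0   0   3    -4 ]
  [ 0   0   0  -2/3 ]
R2 := 1/3·R2
  [ 1  -1  -1  26/9 ]
  [ 0   0   1  -4/3 ]
  [ 0   0   0  -2/3 ]
R3 := -3/2·R3
  [ 1  -1  -1  26/9 ]
  [ 0   0   1  -4/3 ]
  [ 0   0   0     1 ]
R2 := R2 + 4/3·R3
  [ 1  -1  -1  26/9 ]
  [ 0   0   1     0 ]
  [ 0   0   0     1 ]
R1 := R1 − 26/9·R3
  [ 1  -1  -1  0 ]
  [ 0   0   1  0 ]
  [ 0   0   0  1 ]
R1 := R1 + R2
  [ 1  -1  0  0 ]
  [ 0   0  1  0 ]
  [ 0   0  0  1 ]

[[1, -1, 0, 0], [0, 0, 1, 0], [0, 0, 0, 1]]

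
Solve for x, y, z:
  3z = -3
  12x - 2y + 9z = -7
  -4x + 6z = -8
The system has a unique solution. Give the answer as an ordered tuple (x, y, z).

(1/2, 2, -1)

Form the augmented matrix and row-reduce:
  [  0   0  3  |  -3 ]
  [ 12  -2  9  |  -7 ]
  [ -4   0  6  |  -8 ]
r1 <-> r2
  [ 12  -2  9  |  -7 ]
  [  0   0  3  |  -3 ]
  [ -4   0  6  |  -8 ]
r1 ← 1/12·r1
  [  1  -1/6  3/4  |  -7/12 ]
  [  0     0    3  |     -3 ]
  [ -4     0    6  |     -8 ]
r3 ← r3 + 4·r1
  [ 1  -1/6  3/4  |  -7/12 ]
  [ 0     0    3  |     -3 ]
  [ 0  -2/3    9  |  -31/3 ]
r2 <-> r3
  [ 1  -1/6  3/4  |  -7/12 ]
  [ 0  -2/3    9  |  -31/3 ]
  [ 0     0    3  |     -3 ]
r2 ← -3/2·r2
  [ 1  -1/6    3/4  |  -7/12 ]
  [ 0     1  -27/2  |   31/2 ]
  [ 0     0      3  |     -3 ]
r3 ← 1/3·r3
  [ 1  -1/6    3/4  |  -7/12 ]
  [ 0     1  -27/2  |   31/2 ]
  [ 0     0      1  |     -1 ]
r2 ← r2 + 27/2·r3
  [ 1  -1/6  3/4  |  -7/12 ]
  [ 0     1    0  |      2 ]
  [ 0     0    1  |     -1 ]
r1 ← r1 − 3/4·r3
  [ 1  -1/6  0  |  1/6 ]
  [ 0     1  0  |    2 ]
  [ 0     0  1  |   -1 ]
r1 ← r1 + 1/6·r2
  [ 1  0  0  |  1/2 ]
  [ 0  1  0  |    2 ]
  [ 0  0  1  |   -1 ]
Reading off the last column: x = 1/2, y = 2, z = -1.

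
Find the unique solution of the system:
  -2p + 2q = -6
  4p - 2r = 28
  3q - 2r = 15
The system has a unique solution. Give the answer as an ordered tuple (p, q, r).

(4, 1, -6)

Form the augmented matrix and row-reduce:
  [ -2  2   0  |  -6 ]
  [  4  0  -2  |  28 ]
  [  0  3  -2  |  15 ]
R1 := -1/2·R1
  [ 1  -1   0  |   3 ]
  [ 4   0  -2  |  28 ]
  [ 0   3  -2  |  15 ]
R2 := R2 − 4·R1
  [ 1  -1   0  |   3 ]
  [ 0   4  -2  |  16 ]
  [ 0   3  -2  |  15 ]
R2 := 1/4·R2
  [ 1  -1     0  |   3 ]
  [ 0   1  -1/2  |   4 ]
  [ 0   3    -2  |  15 ]
R3 := R3 − 3·R2
  [ 1  -1     0  |  3 ]
  [ 0   1  -1/2  |  4 ]
  [ 0   0  -1/2  |  3 ]
R3 := -2·R3
  [ 1  -1     0  |   3 ]
  [ 0   1  -1/2  |   4 ]
  [ 0   0     1  |  -6 ]
R2 := R2 + 1/2·R3
  [ 1  -1  0  |   3 ]
  [ 0   1  0  |   1 ]
  [ 0   0  1  |  -6 ]
R1 := R1 + R2
  [ 1  0  0  |   4 ]
  [ 0  1  0  |   1 ]
  [ 0  0  1  |  -6 ]
Reading off the last column: p = 4, q = 1, r = -6.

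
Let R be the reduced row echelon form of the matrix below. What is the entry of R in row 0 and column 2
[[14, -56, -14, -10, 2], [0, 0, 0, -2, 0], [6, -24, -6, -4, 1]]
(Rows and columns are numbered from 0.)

Multiply ρ1 by 1/14.
  [ 1   -4  -1  -5/7  1/7 ]
  [ 0    0   0    -2    0 ]
  [ 6  -24  -6    -4    1 ]
Subtract 6 times ρ1 from ρ3.
  [ 1  -4  -1  -5/7  1/7 ]
  [ 0   0   0    -2    0 ]
  [ 0   0   0   2/7  1/7 ]
Multiply ρ2 by -1/2.
  [ 1  -4  -1  -5/7  1/7 ]
  [ 0   0   0     1    0 ]
  [ 0   0   0   2/7  1/7 ]
Subtract 2/7 times ρ2 from ρ3.
  [ 1  -4  -1  -5/7  1/7 ]
  [ 0   0   0     1    0 ]
  [ 0   0   0     0  1/7 ]
Multiply ρ3 by 7.
  [ 1  -4  -1  -5/7  1/7 ]
  [ 0   0   0     1    0 ]
  [ 0   0   0     0    1 ]
Subtract 1/7 times ρ3 from ρ1.
  [ 1  -4  -1  -5/7  0 ]
  [ 0   0   0     1  0 ]
  [ 0   0   0     0  1 ]
Add 5/7 times ρ2 to ρ1.
  [ 1  -4  -1  0  0 ]
  [ 0   0   0  1  0 ]
  [ 0   0   0  0  1 ]

-1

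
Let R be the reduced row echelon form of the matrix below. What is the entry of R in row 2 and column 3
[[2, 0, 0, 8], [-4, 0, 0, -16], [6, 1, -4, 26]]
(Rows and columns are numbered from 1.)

-4

Multiply r1 by 1/2.
  [  1  0   0    4 ]
  [ -4  0   0  -16 ]
  [  6  1  -4   26 ]
Add 4 times r1 to r2.
  [ 1  0   0   4 ]
  [ 0  0   0   0 ]
  [ 6  1  -4  26 ]
Subtract 6 times r1 from r3.
  [ 1  0   0  4 ]
  [ 0  0   0  0 ]
  [ 0  1  -4  2 ]
Swap r2 and r3.
  [ 1  0   0  4 ]
  [ 0  1  -4  2 ]
  [ 0  0   0  0 ]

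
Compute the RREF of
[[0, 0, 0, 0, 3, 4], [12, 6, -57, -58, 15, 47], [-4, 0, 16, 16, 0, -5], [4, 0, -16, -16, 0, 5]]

Swap R1 and R2.
  [ 12  6  -57  -58  15  47 ]
  [  0  0    0    0   3   4 ]
  [ -4  0   16   16   0  -5 ]
  [  4  0  -16  -16   0   5 ]
Multiply R1 by 1/12.
  [  1  1/2  -19/4  -29/6  5/4  47/12 ]
  [  0    0      0      0    3      4 ]
  [ -4    0     16     16    0     -5 ]
  [  4    0    -16    -16    0      5 ]
Add 4 times R1 to R3.
  [ 1  1/2  -19/4  -29/6  5/4  47/12 ]
  [ 0    0      0      0    3      4 ]
  [ 0    2     -3  -10/3    5   32/3 ]
  [ 4    0    -16    -16    0      5 ]
Subtract 4 times R1 from R4.
  [ 1  1/2  -19/4  -29/6  5/4  47/12 ]
  [ 0    0      0      0    3      4 ]
  [ 0    2     -3  -10/3    5   32/3 ]
  [ 0   -2      3   10/3   -5  -32/3 ]
Swap R2 and R3.
  [ 1  1/2  -19/4  -29/6  5/4  47/12 ]
  [ 0    2     -3  -10/3    5   32/3 ]
  [ 0    0      0      0    3      4 ]
  [ 0   -2      3   10/3   -5  -32/3 ]
Multiply R2 by 1/2.
  [ 1  1/2  -19/4  -29/6  5/4  47/12 ]
  [ 0    1   -3/2   -5/3  5/2   16/3 ]
  [ 0    0      0      0    3      4 ]
  [ 0   -2      3   10/3   -5  -32/3 ]
Add 2 times R2 to R4.
  [ 1  1/2  -19/4  -29/6  5/4  47/12 ]
  [ 0    1   -3/2   -5/3  5/2   16/3 ]
  [ 0    0      0      0    3      4 ]
  [ 0    0      0      0    0      0 ]
Multiply R3 by 1/3.
  [ 1  1/2  -19/4  -29/6  5/4  47/12 ]
  [ 0    1   -3/2   -5/3  5/2   16/3 ]
  [ 0    0      0      0    1    4/3 ]
  [ 0    0      0      0    0      0 ]
Subtract 5/2 times R3 from R2.
  [ 1  1/2  -19/4  -29/6  5/4  47/12 ]
  [ 0    1   -3/2   -5/3    0      2 ]
  [ 0    0      0      0    1    4/3 ]
  [ 0    0      0      0    0      0 ]
Subtract 5/4 times R3 from R1.
  [ 1  1/2  -19/4  -29/6  0  9/4 ]
  [ 0    1   -3/2   -5/3  0    2 ]
  [ 0    0      0      0  1  4/3 ]
  [ 0    0      0      0  0    0 ]
Subtract 1/2 times R2 from R1.
  [ 1  0    -4    -4  0  5/4 ]
  [ 0  1  -3/2  -5/3  0    2 ]
  [ 0  0     0     0  1  4/3 ]
  [ 0  0     0     0  0    0 ]

[[1, 0, -4, -4, 0, 5/4], [0, 1, -3/2, -5/3, 0, 2], [0, 0, 0, 0, 1, 4/3], [0, 0, 0, 0, 0, 0]]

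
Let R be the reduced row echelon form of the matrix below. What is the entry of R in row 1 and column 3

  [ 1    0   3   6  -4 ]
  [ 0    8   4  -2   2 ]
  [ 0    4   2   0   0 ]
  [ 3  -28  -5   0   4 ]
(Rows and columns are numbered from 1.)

R4 := R4 − 3·R1
  [ 1    0    3    6  -4 ]
  [ 0    8    4   -2   2 ]
  [ 0    4    2    0   0 ]
  [ 0  -28  -14  -18  16 ]
R2 := 1/8·R2
  [ 1    0    3     6   -4 ]
  [ 0    1  1/2  -1/4  1/4 ]
  [ 0    4    2     0    0 ]
  [ 0  -28  -14   -18   16 ]
R3 := R3 − 4·R2
  [ 1    0    3     6   -4 ]
  [ 0    1  1/2  -1/4  1/4 ]
  [ 0    0    0     1   -1 ]
  [ 0  -28  -14   -18   16 ]
R4 := R4 + 28·R2
  [ 1  0    3     6   -4 ]
  [ 0  1  1/2  -1/4  1/4 ]
  [ 0  0    0     1   -1 ]
  [ 0  0    0   -25   23 ]
R4 := R4 + 25·R3
  [ 1  0    3     6   -4 ]
  [ 0  1  1/2  -1/4  1/4 ]
  [ 0  0    0     1   -1 ]
  [ 0  0    0     0   -2 ]
R4 := -1/2·R4
  [ 1  0    3     6   -4 ]
  [ 0  1  1/2  -1/4  1/4 ]
  [ 0  0    0     1   -1 ]
  [ 0  0    0     0    1 ]
R3 := R3 + R4
  [ 1  0    3     6   -4 ]
  [ 0  1  1/2  -1/4  1/4 ]
  [ 0  0    0     1    0 ]
  [ 0  0    0     0    1 ]
R2 := R2 − 1/4·R4
  [ 1  0    3     6  -4 ]
  [ 0  1  1/2  -1/4   0 ]
  [ 0  0    0     1   0 ]
  [ 0  0    0     0   1 ]
R1 := R1 + 4·R4
  [ 1  0    3     6  0 ]
  [ 0  1  1/2  -1/4  0 ]
  [ 0  0    0     1  0 ]
  [ 0  0    0     0  1 ]
R2 := R2 + 1/4·R3
  [ 1  0    3  6  0 ]
  [ 0  1  1/2  0  0 ]
  [ 0  0    0  1  0 ]
  [ 0  0    0  0  1 ]
R1 := R1 − 6·R3
  [ 1  0    3  0  0 ]
  [ 0  1  1/2  0  0 ]
  [ 0  0    0  1  0 ]
  [ 0  0    0  0  1 ]

3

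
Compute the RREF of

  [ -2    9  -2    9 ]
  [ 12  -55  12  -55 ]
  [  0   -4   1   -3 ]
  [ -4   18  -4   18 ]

ρ1 → -1/2·ρ1
ρ2 → ρ2 − 12·ρ1
ρ4 → ρ4 + 4·ρ1
ρ2 → -1·ρ2
ρ3 → ρ3 + 4·ρ2
ρ1 → ρ1 − ρ3
ρ1 → ρ1 + 9/2·ρ2

[[1, 0, 0, -1], [0, 1, 0, 1], [0, 0, 1, 1], [0, 0, 0, 0]]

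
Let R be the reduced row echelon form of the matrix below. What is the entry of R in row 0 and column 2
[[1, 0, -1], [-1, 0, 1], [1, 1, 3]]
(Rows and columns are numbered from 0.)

-1

ρ2 → ρ2 + ρ1
  [ 1  0  -1 ]
  [ 0  0   0 ]
  [ 1  1   3 ]
ρ3 → ρ3 − ρ1
  [ 1  0  -1 ]
  [ 0  0   0 ]
  [ 0  1   4 ]
ρ2 <=> ρ3
  [ 1  0  -1 ]
  [ 0  1   4 ]
  [ 0  0   0 ]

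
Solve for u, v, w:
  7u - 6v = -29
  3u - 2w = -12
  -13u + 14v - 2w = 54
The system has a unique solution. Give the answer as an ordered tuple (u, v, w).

(-5, -1, -3/2)

Form the augmented matrix and row-reduce:
  [   7  -6   0  |  -29 ]
  [   3   0  -2  |  -12 ]
  [ -13  14  -2  |   54 ]
R1 ← 1/7·R1
  [   1  -6/7   0  |  -29/7 ]
  [   3     0  -2  |    -12 ]
  [ -13    14  -2  |     54 ]
R2 ← R2 − 3·R1
  [   1  -6/7   0  |  -29/7 ]
  [   0  18/7  -2  |    3/7 ]
  [ -13    14  -2  |     54 ]
R3 ← R3 + 13·R1
  [ 1  -6/7   0  |  -29/7 ]
  [ 0  18/7  -2  |    3/7 ]
  [ 0  20/7  -2  |    1/7 ]
R2 ← 7/18·R2
  [ 1  -6/7     0  |  -29/7 ]
  [ 0     1  -7/9  |    1/6 ]
  [ 0  20/7    -2  |    1/7 ]
R3 ← R3 − 20/7·R2
  [ 1  -6/7     0  |  -29/7 ]
  [ 0     1  -7/9  |    1/6 ]
  [ 0     0   2/9  |   -1/3 ]
R3 ← 9/2·R3
  [ 1  -6/7     0  |  -29/7 ]
  [ 0     1  -7/9  |    1/6 ]
  [ 0     0     1  |   -3/2 ]
R2 ← R2 + 7/9·R3
  [ 1  -6/7  0  |  -29/7 ]
  [ 0     1  0  |     -1 ]
  [ 0     0  1  |   -3/2 ]
R1 ← R1 + 6/7·R2
  [ 1  0  0  |    -5 ]
  [ 0  1  0  |    -1 ]
  [ 0  0  1  |  -3/2 ]
Reading off the last column: u = -5, v = -1, w = -3/2.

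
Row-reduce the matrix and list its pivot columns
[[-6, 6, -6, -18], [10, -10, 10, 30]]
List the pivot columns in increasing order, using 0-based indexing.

Multiply ρ1 by -1/6.
Subtract 10 times ρ1 from ρ2.
Pivot columns are the columns containing a leading 1.

0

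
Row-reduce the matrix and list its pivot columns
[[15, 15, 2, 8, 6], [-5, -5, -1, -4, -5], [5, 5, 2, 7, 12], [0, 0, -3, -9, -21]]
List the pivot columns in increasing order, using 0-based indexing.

ρ1 → 1/15·ρ1
  [  1   1  2/15  8/15  2/5 ]
  [ -5  -5    -1    -4   -5 ]
  [  5   5     2     7   12 ]
  [  0   0    -3    -9  -21 ]
ρ2 → ρ2 + 5·ρ1
  [ 1  1  2/15  8/15  2/5 ]
  [ 0  0  -1/3  -4/3   -3 ]
  [ 5  5     2     7   12 ]
  [ 0  0    -3    -9  -21 ]
ρ3 → ρ3 − 5·ρ1
  [ 1  1  2/15  8/15  2/5 ]
  [ 0  0  -1/3  -4/3   -3 ]
  [ 0  0   4/3  13/3   10 ]
  [ 0  0    -3    -9  -21 ]
ρ2 → -3·ρ2
  [ 1  1  2/15  8/15  2/5 ]
  [ 0  0     1     4    9 ]
  [ 0  0   4/3  13/3   10 ]
  [ 0  0    -3    -9  -21 ]
ρ3 → ρ3 − 4/3·ρ2
  [ 1  1  2/15  8/15  2/5 ]
  [ 0  0     1     4    9 ]
  [ 0  0     0    -1   -2 ]
  [ 0  0    -3    -9  -21 ]
ρ4 → ρ4 + 3·ρ2
  [ 1  1  2/15  8/15  2/5 ]
  [ 0  0     1     4    9 ]
  [ 0  0     0    -1   -2 ]
  [ 0  0     0     3    6 ]
ρ3 → -1·ρ3
  [ 1  1  2/15  8/15  2/5 ]
  [ 0  0     1     4    9 ]
  [ 0  0     0     1    2 ]
  [ 0  0     0     3    6 ]
ρ4 → ρ4 − 3·ρ3
  [ 1  1  2/15  8/15  2/5 ]
  [ 0  0     1     4    9 ]
  [ 0  0     0     1    2 ]
  [ 0  0     0     0    0 ]
ρ2 → ρ2 − 4·ρ3
  [ 1  1  2/15  8/15  2/5 ]
  [ 0  0     1     0    1 ]
  [ 0  0     0     1    2 ]
  [ 0  0     0     0    0 ]
ρ1 → ρ1 − 8/15·ρ3
  [ 1  1  2/15  0  -2/3 ]
  [ 0  0     1  0     1 ]
  [ 0  0     0  1     2 ]
  [ 0  0     0  0     0 ]
ρ1 → ρ1 − 2/15·ρ2
  [ 1  1  0  0  -4/5 ]
  [ 0  0  1  0     1 ]
  [ 0  0  0  1     2 ]
  [ 0  0  0  0     0 ]
Pivot columns are the columns containing a leading 1.

0, 2, 3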